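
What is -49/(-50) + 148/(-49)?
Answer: -4999/2450 ≈ -2.0404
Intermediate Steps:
-49/(-50) + 148/(-49) = -49*(-1/50) + 148*(-1/49) = 49/50 - 148/49 = -4999/2450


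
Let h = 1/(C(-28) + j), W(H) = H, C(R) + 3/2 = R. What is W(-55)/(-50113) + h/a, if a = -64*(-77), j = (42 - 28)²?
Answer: 6454039/5874045408 ≈ 0.0010987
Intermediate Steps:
C(R) = -3/2 + R
j = 196 (j = 14² = 196)
a = 4928
h = 2/333 (h = 1/((-3/2 - 28) + 196) = 1/(-59/2 + 196) = 1/(333/2) = 2/333 ≈ 0.0060060)
W(-55)/(-50113) + h/a = -55/(-50113) + (2/333)/4928 = -55*(-1/50113) + (2/333)*(1/4928) = 55/50113 + 1/820512 = 6454039/5874045408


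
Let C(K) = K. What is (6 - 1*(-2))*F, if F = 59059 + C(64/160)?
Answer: 2362376/5 ≈ 4.7248e+5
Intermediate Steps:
F = 295297/5 (F = 59059 + 64/160 = 59059 + 64*(1/160) = 59059 + 2/5 = 295297/5 ≈ 59059.)
(6 - 1*(-2))*F = (6 - 1*(-2))*(295297/5) = (6 + 2)*(295297/5) = 8*(295297/5) = 2362376/5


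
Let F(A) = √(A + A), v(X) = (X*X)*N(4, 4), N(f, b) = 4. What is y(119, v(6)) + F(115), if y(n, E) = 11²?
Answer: 121 + √230 ≈ 136.17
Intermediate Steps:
v(X) = 4*X² (v(X) = (X*X)*4 = X²*4 = 4*X²)
y(n, E) = 121
F(A) = √2*√A (F(A) = √(2*A) = √2*√A)
y(119, v(6)) + F(115) = 121 + √2*√115 = 121 + √230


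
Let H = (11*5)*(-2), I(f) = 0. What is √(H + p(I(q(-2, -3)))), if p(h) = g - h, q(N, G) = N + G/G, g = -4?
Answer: I*√114 ≈ 10.677*I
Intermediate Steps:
q(N, G) = 1 + N (q(N, G) = N + 1 = 1 + N)
p(h) = -4 - h
H = -110 (H = 55*(-2) = -110)
√(H + p(I(q(-2, -3)))) = √(-110 + (-4 - 1*0)) = √(-110 + (-4 + 0)) = √(-110 - 4) = √(-114) = I*√114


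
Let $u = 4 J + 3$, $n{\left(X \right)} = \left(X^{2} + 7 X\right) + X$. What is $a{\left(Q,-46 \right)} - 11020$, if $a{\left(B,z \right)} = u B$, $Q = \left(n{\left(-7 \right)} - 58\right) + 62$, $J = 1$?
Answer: $-11041$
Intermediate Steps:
$n{\left(X \right)} = X^{2} + 8 X$
$u = 7$ ($u = 4 \cdot 1 + 3 = 4 + 3 = 7$)
$Q = -3$ ($Q = \left(- 7 \left(8 - 7\right) - 58\right) + 62 = \left(\left(-7\right) 1 - 58\right) + 62 = \left(-7 - 58\right) + 62 = -65 + 62 = -3$)
$a{\left(B,z \right)} = 7 B$
$a{\left(Q,-46 \right)} - 11020 = 7 \left(-3\right) - 11020 = -21 - 11020 = -11041$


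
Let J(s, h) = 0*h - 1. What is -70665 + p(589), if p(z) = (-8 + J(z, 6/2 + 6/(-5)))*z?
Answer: -75966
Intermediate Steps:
J(s, h) = -1 (J(s, h) = 0 - 1 = -1)
p(z) = -9*z (p(z) = (-8 - 1)*z = -9*z)
-70665 + p(589) = -70665 - 9*589 = -70665 - 5301 = -75966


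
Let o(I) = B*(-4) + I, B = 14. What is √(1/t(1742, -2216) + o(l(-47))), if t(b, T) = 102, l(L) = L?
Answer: I*√1071510/102 ≈ 10.148*I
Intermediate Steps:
o(I) = -56 + I (o(I) = 14*(-4) + I = -56 + I)
√(1/t(1742, -2216) + o(l(-47))) = √(1/102 + (-56 - 47)) = √(1/102 - 103) = √(-10505/102) = I*√1071510/102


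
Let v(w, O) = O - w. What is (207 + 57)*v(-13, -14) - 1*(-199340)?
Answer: 199076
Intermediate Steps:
(207 + 57)*v(-13, -14) - 1*(-199340) = (207 + 57)*(-14 - 1*(-13)) - 1*(-199340) = 264*(-14 + 13) + 199340 = 264*(-1) + 199340 = -264 + 199340 = 199076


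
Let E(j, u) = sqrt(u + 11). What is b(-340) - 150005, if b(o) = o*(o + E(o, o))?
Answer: -34405 - 340*I*sqrt(329) ≈ -34405.0 - 6167.0*I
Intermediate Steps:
E(j, u) = sqrt(11 + u)
b(o) = o*(o + sqrt(11 + o))
b(-340) - 150005 = -340*(-340 + sqrt(11 - 340)) - 150005 = -340*(-340 + sqrt(-329)) - 150005 = -340*(-340 + I*sqrt(329)) - 150005 = (115600 - 340*I*sqrt(329)) - 150005 = -34405 - 340*I*sqrt(329)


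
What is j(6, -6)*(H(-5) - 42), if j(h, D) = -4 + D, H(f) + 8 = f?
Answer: 550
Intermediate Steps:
H(f) = -8 + f
j(6, -6)*(H(-5) - 42) = (-4 - 6)*((-8 - 5) - 42) = -10*(-13 - 42) = -10*(-55) = 550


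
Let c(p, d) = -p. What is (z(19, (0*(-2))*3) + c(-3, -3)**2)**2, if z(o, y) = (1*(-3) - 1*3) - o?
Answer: 256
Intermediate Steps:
z(o, y) = -6 - o (z(o, y) = (-3 - 3) - o = -6 - o)
(z(19, (0*(-2))*3) + c(-3, -3)**2)**2 = ((-6 - 1*19) + (-1*(-3))**2)**2 = ((-6 - 19) + 3**2)**2 = (-25 + 9)**2 = (-16)**2 = 256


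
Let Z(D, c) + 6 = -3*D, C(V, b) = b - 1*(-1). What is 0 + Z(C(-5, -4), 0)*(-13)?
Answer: -39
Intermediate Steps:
C(V, b) = 1 + b (C(V, b) = b + 1 = 1 + b)
Z(D, c) = -6 - 3*D
0 + Z(C(-5, -4), 0)*(-13) = 0 + (-6 - 3*(1 - 4))*(-13) = 0 + (-6 - 3*(-3))*(-13) = 0 + (-6 + 9)*(-13) = 0 + 3*(-13) = 0 - 39 = -39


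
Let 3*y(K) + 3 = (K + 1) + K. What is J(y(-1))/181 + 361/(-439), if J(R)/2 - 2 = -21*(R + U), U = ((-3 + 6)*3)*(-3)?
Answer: 458825/79459 ≈ 5.7744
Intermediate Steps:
y(K) = -2/3 + 2*K/3 (y(K) = -1 + ((K + 1) + K)/3 = -1 + ((1 + K) + K)/3 = -1 + (1 + 2*K)/3 = -1 + (1/3 + 2*K/3) = -2/3 + 2*K/3)
U = -27 (U = (3*3)*(-3) = 9*(-3) = -27)
J(R) = 1138 - 42*R (J(R) = 4 + 2*(-21*(R - 27)) = 4 + 2*(-21*(-27 + R)) = 4 + 2*(567 - 21*R) = 4 + (1134 - 42*R) = 1138 - 42*R)
J(y(-1))/181 + 361/(-439) = (1138 - 42*(-2/3 + (2/3)*(-1)))/181 + 361/(-439) = (1138 - 42*(-2/3 - 2/3))*(1/181) + 361*(-1/439) = (1138 - 42*(-4/3))*(1/181) - 361/439 = (1138 + 56)*(1/181) - 361/439 = 1194*(1/181) - 361/439 = 1194/181 - 361/439 = 458825/79459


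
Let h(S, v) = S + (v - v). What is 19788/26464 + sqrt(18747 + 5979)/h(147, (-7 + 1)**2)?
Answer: 4947/6616 + sqrt(24726)/147 ≈ 1.8174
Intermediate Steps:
h(S, v) = S (h(S, v) = S + 0 = S)
19788/26464 + sqrt(18747 + 5979)/h(147, (-7 + 1)**2) = 19788/26464 + sqrt(18747 + 5979)/147 = 19788*(1/26464) + sqrt(24726)*(1/147) = 4947/6616 + sqrt(24726)/147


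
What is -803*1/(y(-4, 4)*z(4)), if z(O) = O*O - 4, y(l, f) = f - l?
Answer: -803/96 ≈ -8.3646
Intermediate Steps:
z(O) = -4 + O**2 (z(O) = O**2 - 4 = -4 + O**2)
-803*1/(y(-4, 4)*z(4)) = -803*1/((-4 + 4**2)*(4 - 1*(-4))) = -803*1/((-4 + 16)*(4 + 4)) = -803/(12*8) = -803/96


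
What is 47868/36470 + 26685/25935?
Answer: 10545993/4504045 ≈ 2.3414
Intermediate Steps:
47868/36470 + 26685/25935 = 47868*(1/36470) + 26685*(1/25935) = 23934/18235 + 1779/1729 = 10545993/4504045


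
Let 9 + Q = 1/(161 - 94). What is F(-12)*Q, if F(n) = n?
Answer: 7224/67 ≈ 107.82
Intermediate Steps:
Q = -602/67 (Q = -9 + 1/(161 - 94) = -9 + 1/67 = -602/67 ≈ -8.9851)
F(-12)*Q = -12*(-602/67) = 7224/67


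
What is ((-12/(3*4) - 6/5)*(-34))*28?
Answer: 10472/5 ≈ 2094.4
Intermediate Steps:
((-12/(3*4) - 6/5)*(-34))*28 = ((-12/12 - 6*⅕)*(-34))*28 = ((-12*1/12 - 6/5)*(-34))*28 = ((-1 - 6/5)*(-34))*28 = -11/5*(-34)*28 = (374/5)*28 = 10472/5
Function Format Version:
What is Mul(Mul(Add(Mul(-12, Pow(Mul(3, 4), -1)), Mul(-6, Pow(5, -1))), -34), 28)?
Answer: Rational(10472, 5) ≈ 2094.4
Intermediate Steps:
Mul(Mul(Add(Mul(-12, Pow(Mul(3, 4), -1)), Mul(-6, Pow(5, -1))), -34), 28) = Mul(Mul(Add(Mul(-12, Pow(12, -1)), Mul(-6, Rational(1, 5))), -34), 28) = Mul(Mul(Add(Mul(-12, Rational(1, 12)), Rational(-6, 5)), -34), 28) = Mul(Mul(Add(-1, Rational(-6, 5)), -34), 28) = Mul(Mul(Rational(-11, 5), -34), 28) = Mul(Rational(374, 5), 28) = Rational(10472, 5)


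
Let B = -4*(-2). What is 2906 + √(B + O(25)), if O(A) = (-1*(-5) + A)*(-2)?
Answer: 2906 + 2*I*√13 ≈ 2906.0 + 7.2111*I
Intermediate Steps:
O(A) = -10 - 2*A (O(A) = (5 + A)*(-2) = -10 - 2*A)
B = 8
2906 + √(B + O(25)) = 2906 + √(8 + (-10 - 2*25)) = 2906 + √(8 + (-10 - 50)) = 2906 + √(8 - 60) = 2906 + √(-52) = 2906 + 2*I*√13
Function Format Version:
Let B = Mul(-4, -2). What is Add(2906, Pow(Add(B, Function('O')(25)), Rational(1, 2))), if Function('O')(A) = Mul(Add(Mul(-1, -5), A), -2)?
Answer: Add(2906, Mul(2, I, Pow(13, Rational(1, 2)))) ≈ Add(2906.0, Mul(7.2111, I))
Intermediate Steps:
Function('O')(A) = Add(-10, Mul(-2, A)) (Function('O')(A) = Mul(Add(5, A), -2) = Add(-10, Mul(-2, A)))
B = 8
Add(2906, Pow(Add(B, Function('O')(25)), Rational(1, 2))) = Add(2906, Pow(Add(8, Add(-10, Mul(-2, 25))), Rational(1, 2))) = Add(2906, Pow(Add(8, Add(-10, -50)), Rational(1, 2))) = Add(2906, Pow(Add(8, -60), Rational(1, 2))) = Add(2906, Pow(-52, Rational(1, 2))) = Add(2906, Mul(2, I, Pow(13, Rational(1, 2))))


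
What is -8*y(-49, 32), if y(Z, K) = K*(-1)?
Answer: 256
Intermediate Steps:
y(Z, K) = -K
-8*y(-49, 32) = -(-8)*32 = -8*(-32) = 256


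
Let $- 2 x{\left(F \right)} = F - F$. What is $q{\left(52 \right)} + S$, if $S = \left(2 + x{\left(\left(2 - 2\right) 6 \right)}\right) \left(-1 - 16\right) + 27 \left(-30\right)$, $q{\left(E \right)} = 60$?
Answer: $-784$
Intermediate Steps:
$x{\left(F \right)} = 0$ ($x{\left(F \right)} = - \frac{F - F}{2} = \left(- \frac{1}{2}\right) 0 = 0$)
$S = -844$ ($S = \left(2 + 0\right) \left(-1 - 16\right) + 27 \left(-30\right) = 2 \left(-17\right) - 810 = -34 - 810 = -844$)
$q{\left(52 \right)} + S = 60 - 844 = -784$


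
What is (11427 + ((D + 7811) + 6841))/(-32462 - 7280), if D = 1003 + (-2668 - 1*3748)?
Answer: -10333/19871 ≈ -0.52000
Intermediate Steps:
D = -5413 (D = 1003 + (-2668 - 3748) = 1003 - 6416 = -5413)
(11427 + ((D + 7811) + 6841))/(-32462 - 7280) = (11427 + ((-5413 + 7811) + 6841))/(-32462 - 7280) = (11427 + (2398 + 6841))/(-39742) = (11427 + 9239)*(-1/39742) = 20666*(-1/39742) = -10333/19871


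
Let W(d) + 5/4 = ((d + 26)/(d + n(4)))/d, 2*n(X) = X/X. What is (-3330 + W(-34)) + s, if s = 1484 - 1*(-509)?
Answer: -6097099/4556 ≈ -1338.3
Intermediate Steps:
n(X) = ½ (n(X) = (X/X)/2 = (½)*1 = ½)
s = 1993 (s = 1484 + 509 = 1993)
W(d) = -5/4 + (26 + d)/(d*(½ + d)) (W(d) = -5/4 + ((d + 26)/(d + ½))/d = -5/4 + ((26 + d)/(½ + d))/d = -5/4 + (26 + d)/(d*(½ + d)))
(-3330 + W(-34)) + s = (-3330 + (¼)*(208 - 10*(-34)² + 3*(-34))/(-34*(1 + 2*(-34)))) + 1993 = (-3330 + (¼)*(-1/34)*(208 - 10*1156 - 102)/(1 - 68)) + 1993 = (-3330 + (¼)*(-1/34)*(208 - 11560 - 102)/(-67)) + 1993 = (-3330 + (¼)*(-1/34)*(-1/67)*(-11454)) + 1993 = (-3330 - 5727/4556) + 1993 = -15177207/4556 + 1993 = -6097099/4556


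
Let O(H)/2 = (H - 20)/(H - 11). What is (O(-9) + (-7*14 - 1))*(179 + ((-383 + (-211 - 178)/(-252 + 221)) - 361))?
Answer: 265453/5 ≈ 53091.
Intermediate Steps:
O(H) = 2*(-20 + H)/(-11 + H) (O(H) = 2*((H - 20)/(H - 11)) = 2*((-20 + H)/(-11 + H)) = 2*(-20 + H)/(-11 + H))
(O(-9) + (-7*14 - 1))*(179 + ((-383 + (-211 - 178)/(-252 + 221)) - 361)) = (2*(-20 - 9)/(-11 - 9) + (-7*14 - 1))*(179 + ((-383 + (-211 - 178)/(-252 + 221)) - 361)) = (2*(-29)/(-20) + (-98 - 1))*(179 + ((-383 - 389/(-31)) - 361)) = (2*(-1/20)*(-29) - 99)*(179 + ((-383 - 389*(-1/31)) - 361)) = (29/10 - 99)*(179 + ((-383 + 389/31) - 361)) = -961*(179 + (-11484/31 - 361))/10 = -961*(179 - 22675/31)/10 = -961/10*(-17126/31) = 265453/5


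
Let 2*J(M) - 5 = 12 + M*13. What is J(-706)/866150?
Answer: -9161/1732300 ≈ -0.0052883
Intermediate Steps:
J(M) = 17/2 + 13*M/2 (J(M) = 5/2 + (12 + M*13)/2 = 5/2 + (12 + 13*M)/2 = 5/2 + (6 + 13*M/2) = 17/2 + 13*M/2)
J(-706)/866150 = (17/2 + (13/2)*(-706))/866150 = (17/2 - 4589)*(1/866150) = -9161/2*1/866150 = -9161/1732300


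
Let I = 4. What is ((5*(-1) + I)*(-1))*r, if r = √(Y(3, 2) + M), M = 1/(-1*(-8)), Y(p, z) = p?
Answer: 5*√2/4 ≈ 1.7678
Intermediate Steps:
M = ⅛ (M = 1/8 = ⅛ ≈ 0.12500)
r = 5*√2/4 (r = √(3 + ⅛) = √(25/8) = 5*√2/4 ≈ 1.7678)
((5*(-1) + I)*(-1))*r = ((5*(-1) + 4)*(-1))*(5*√2/4) = ((-5 + 4)*(-1))*(5*√2/4) = (-1*(-1))*(5*√2/4) = 1*(5*√2/4) = 5*√2/4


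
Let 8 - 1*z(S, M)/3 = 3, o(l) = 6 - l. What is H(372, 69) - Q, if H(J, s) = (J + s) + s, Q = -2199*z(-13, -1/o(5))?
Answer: 33495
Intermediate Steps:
z(S, M) = 15 (z(S, M) = 24 - 3*3 = 24 - 9 = 15)
Q = -32985 (Q = -2199*15 = -32985)
H(J, s) = J + 2*s
H(372, 69) - Q = (372 + 2*69) - 1*(-32985) = (372 + 138) + 32985 = 510 + 32985 = 33495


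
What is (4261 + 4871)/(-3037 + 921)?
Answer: -2283/529 ≈ -4.3157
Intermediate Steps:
(4261 + 4871)/(-3037 + 921) = 9132/(-2116) = 9132*(-1/2116) = -2283/529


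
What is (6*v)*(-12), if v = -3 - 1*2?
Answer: 360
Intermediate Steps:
v = -5 (v = -3 - 2 = -5)
(6*v)*(-12) = (6*(-5))*(-12) = -30*(-12) = 360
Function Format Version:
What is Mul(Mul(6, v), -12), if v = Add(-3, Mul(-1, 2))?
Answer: 360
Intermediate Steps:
v = -5 (v = Add(-3, -2) = -5)
Mul(Mul(6, v), -12) = Mul(Mul(6, -5), -12) = Mul(-30, -12) = 360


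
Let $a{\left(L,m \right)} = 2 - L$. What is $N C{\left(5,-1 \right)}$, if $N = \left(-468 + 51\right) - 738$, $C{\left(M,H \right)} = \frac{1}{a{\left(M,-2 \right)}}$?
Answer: $385$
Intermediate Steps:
$C{\left(M,H \right)} = \frac{1}{2 - M}$
$N = -1155$ ($N = -417 - 738 = -1155$)
$N C{\left(5,-1 \right)} = - 1155 \left(- \frac{1}{-2 + 5}\right) = - 1155 \left(- \frac{1}{3}\right) = - 1155 \left(\left(-1\right) \frac{1}{3}\right) = \left(-1155\right) \left(- \frac{1}{3}\right) = 385$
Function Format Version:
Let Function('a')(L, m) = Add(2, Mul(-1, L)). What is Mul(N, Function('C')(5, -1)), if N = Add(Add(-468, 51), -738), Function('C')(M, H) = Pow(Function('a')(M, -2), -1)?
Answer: 385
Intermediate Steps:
Function('C')(M, H) = Pow(Add(2, Mul(-1, M)), -1)
N = -1155 (N = Add(-417, -738) = -1155)
Mul(N, Function('C')(5, -1)) = Mul(-1155, Mul(-1, Pow(Add(-2, 5), -1))) = Mul(-1155, Mul(-1, Pow(3, -1))) = Mul(-1155, Mul(-1, Rational(1, 3))) = Mul(-1155, Rational(-1, 3)) = 385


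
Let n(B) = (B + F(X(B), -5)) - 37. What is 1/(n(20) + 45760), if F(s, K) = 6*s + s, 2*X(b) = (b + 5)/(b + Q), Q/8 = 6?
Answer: 136/6221223 ≈ 2.1861e-5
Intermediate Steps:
Q = 48 (Q = 8*6 = 48)
X(b) = (5 + b)/(2*(48 + b)) (X(b) = ((b + 5)/(b + 48))/2 = ((5 + b)/(48 + b))/2 = (5 + b)/(2*(48 + b)))
F(s, K) = 7*s
n(B) = -37 + B + 7*(5 + B)/(2*(48 + B)) (n(B) = (B + 7*((5 + B)/(2*(48 + B)))) - 37 = (B + 7*(5 + B)/(2*(48 + B))) - 37 = -37 + B + 7*(5 + B)/(2*(48 + B)))
1/(n(20) + 45760) = 1/((-3517 + 2*20² + 29*20)/(2*(48 + 20)) + 45760) = 1/((½)*(-3517 + 2*400 + 580)/68 + 45760) = 1/((½)*(1/68)*(-3517 + 800 + 580) + 45760) = 1/((½)*(1/68)*(-2137) + 45760) = 1/(-2137/136 + 45760) = 1/(6221223/136) = 136/6221223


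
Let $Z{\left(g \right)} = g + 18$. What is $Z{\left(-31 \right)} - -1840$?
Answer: $1827$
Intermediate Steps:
$Z{\left(g \right)} = 18 + g$
$Z{\left(-31 \right)} - -1840 = \left(18 - 31\right) - -1840 = -13 + 1840 = 1827$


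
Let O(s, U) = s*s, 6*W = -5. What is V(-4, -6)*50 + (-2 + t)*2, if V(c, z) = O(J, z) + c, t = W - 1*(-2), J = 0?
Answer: -605/3 ≈ -201.67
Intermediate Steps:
W = -5/6 (W = (1/6)*(-5) = -5/6 ≈ -0.83333)
O(s, U) = s**2
t = 7/6 (t = -5/6 - 1*(-2) = -5/6 + 2 = 7/6 ≈ 1.1667)
V(c, z) = c (V(c, z) = 0**2 + c = 0 + c = c)
V(-4, -6)*50 + (-2 + t)*2 = -4*50 + (-2 + 7/6)*2 = -200 - 5/6*2 = -200 - 5/3 = -605/3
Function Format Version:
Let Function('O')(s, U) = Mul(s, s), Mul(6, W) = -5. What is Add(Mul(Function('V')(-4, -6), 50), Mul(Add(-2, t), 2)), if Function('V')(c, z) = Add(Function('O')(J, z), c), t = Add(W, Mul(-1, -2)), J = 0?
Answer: Rational(-605, 3) ≈ -201.67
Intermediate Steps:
W = Rational(-5, 6) (W = Mul(Rational(1, 6), -5) = Rational(-5, 6) ≈ -0.83333)
Function('O')(s, U) = Pow(s, 2)
t = Rational(7, 6) (t = Add(Rational(-5, 6), Mul(-1, -2)) = Add(Rational(-5, 6), 2) = Rational(7, 6) ≈ 1.1667)
Function('V')(c, z) = c (Function('V')(c, z) = Add(Pow(0, 2), c) = Add(0, c) = c)
Add(Mul(Function('V')(-4, -6), 50), Mul(Add(-2, t), 2)) = Add(Mul(-4, 50), Mul(Add(-2, Rational(7, 6)), 2)) = Add(-200, Mul(Rational(-5, 6), 2)) = Add(-200, Rational(-5, 3)) = Rational(-605, 3)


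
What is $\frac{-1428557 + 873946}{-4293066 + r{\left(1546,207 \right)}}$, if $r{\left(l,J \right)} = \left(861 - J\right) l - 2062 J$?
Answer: $\frac{554611}{3708816} \approx 0.14954$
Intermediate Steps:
$r{\left(l,J \right)} = - 2062 J + l \left(861 - J\right)$ ($r{\left(l,J \right)} = l \left(861 - J\right) - 2062 J = - 2062 J + l \left(861 - J\right)$)
$\frac{-1428557 + 873946}{-4293066 + r{\left(1546,207 \right)}} = \frac{-1428557 + 873946}{-4293066 - \left(-904272 + 320022\right)} = - \frac{554611}{-4293066 - -584250} = - \frac{554611}{-4293066 + 584250} = - \frac{554611}{-3708816} = \left(-554611\right) \left(- \frac{1}{3708816}\right) = \frac{554611}{3708816}$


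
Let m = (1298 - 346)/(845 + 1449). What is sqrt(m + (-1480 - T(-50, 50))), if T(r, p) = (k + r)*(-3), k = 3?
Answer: I*sqrt(2132056217)/1147 ≈ 40.256*I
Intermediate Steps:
T(r, p) = -9 - 3*r (T(r, p) = (3 + r)*(-3) = -9 - 3*r)
m = 476/1147 (m = 952/2294 = 952*(1/2294) = 476/1147 ≈ 0.41500)
sqrt(m + (-1480 - T(-50, 50))) = sqrt(476/1147 + (-1480 - (-9 - 3*(-50)))) = sqrt(476/1147 + (-1480 - (-9 + 150))) = sqrt(476/1147 + (-1480 - 1*141)) = sqrt(476/1147 + (-1480 - 141)) = sqrt(476/1147 - 1621) = sqrt(-1858811/1147) = I*sqrt(2132056217)/1147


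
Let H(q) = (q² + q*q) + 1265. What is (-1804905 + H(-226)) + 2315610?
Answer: 614122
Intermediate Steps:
H(q) = 1265 + 2*q² (H(q) = (q² + q²) + 1265 = 2*q² + 1265 = 1265 + 2*q²)
(-1804905 + H(-226)) + 2315610 = (-1804905 + (1265 + 2*(-226)²)) + 2315610 = (-1804905 + (1265 + 2*51076)) + 2315610 = (-1804905 + (1265 + 102152)) + 2315610 = (-1804905 + 103417) + 2315610 = -1701488 + 2315610 = 614122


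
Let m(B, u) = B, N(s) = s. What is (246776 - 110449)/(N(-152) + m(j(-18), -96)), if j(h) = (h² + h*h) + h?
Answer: 136327/478 ≈ 285.20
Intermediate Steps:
j(h) = h + 2*h² (j(h) = (h² + h²) + h = 2*h² + h = h + 2*h²)
(246776 - 110449)/(N(-152) + m(j(-18), -96)) = (246776 - 110449)/(-152 - 18*(1 + 2*(-18))) = 136327/(-152 - 18*(1 - 36)) = 136327/(-152 - 18*(-35)) = 136327/(-152 + 630) = 136327/478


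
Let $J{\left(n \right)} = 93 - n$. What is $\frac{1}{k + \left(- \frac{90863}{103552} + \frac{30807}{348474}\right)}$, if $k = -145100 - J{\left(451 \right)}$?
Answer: $- \frac{859170944}{124358798711367} \approx -6.9088 \cdot 10^{-6}$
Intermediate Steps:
$k = -144742$ ($k = -145100 - \left(93 - 451\right) = -145100 - -358 = -145100 + 358 = -144742$)
$\frac{1}{k + \left(- \frac{90863}{103552} + \frac{30807}{348474}\right)} = \frac{1}{-144742 + \left(- \frac{90863}{103552} + \frac{30807}{348474}\right)} = \frac{1}{-144742 + \left(\left(-90863\right) \frac{1}{103552} + 30807 \cdot \frac{1}{348474}\right)} = \frac{1}{-144742 + \left(- \frac{90863}{103552} + \frac{1467}{16594}\right)} = \frac{1}{-144742 - \frac{677934919}{859170944}} = \frac{1}{- \frac{124358798711367}{859170944}} = - \frac{859170944}{124358798711367}$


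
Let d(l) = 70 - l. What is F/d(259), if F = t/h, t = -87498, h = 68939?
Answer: 9722/1447719 ≈ 0.0067154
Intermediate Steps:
F = -87498/68939 ≈ -1.2692
F/d(259) = -87498/(68939*(70 - 1*259)) = -87498/(68939*(70 - 259)) = -87498/68939/(-189) = -87498/68939*(-1/189) = 9722/1447719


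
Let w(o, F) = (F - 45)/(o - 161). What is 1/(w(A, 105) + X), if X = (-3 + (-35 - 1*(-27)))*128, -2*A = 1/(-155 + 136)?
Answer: -2039/2871672 ≈ -0.00071004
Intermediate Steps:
A = 1/38 (A = -1/(2*(-155 + 136)) = -½/(-19) = -½*(-1/19) = 1/38 ≈ 0.026316)
w(o, F) = (-45 + F)/(-161 + o)
X = -1408 (X = (-3 + (-35 + 27))*128 = (-3 - 8)*128 = -11*128 = -1408)
1/(w(A, 105) + X) = 1/((-45 + 105)/(-161 + 1/38) - 1408) = 1/(60/(-6117/38) - 1408) = 1/(-38/6117*60 - 1408) = 1/(-760/2039 - 1408) = 1/(-2871672/2039) = -2039/2871672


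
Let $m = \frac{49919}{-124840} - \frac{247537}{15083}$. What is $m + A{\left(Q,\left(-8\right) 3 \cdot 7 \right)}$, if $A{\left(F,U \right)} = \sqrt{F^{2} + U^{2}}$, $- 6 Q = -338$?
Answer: $- \frac{31655447357}{1882961720} + \frac{\sqrt{282577}}{3} \approx 160.38$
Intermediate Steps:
$Q = \frac{169}{3}$ ($Q = \left(- \frac{1}{6}\right) \left(-338\right) = \frac{169}{3} \approx 56.333$)
$m = - \frac{31655447357}{1882961720}$ ($m = 49919 \left(- \frac{1}{124840}\right) - \frac{247537}{15083} = - \frac{49919}{124840} - \frac{247537}{15083} = - \frac{31655447357}{1882961720} \approx -16.812$)
$m + A{\left(Q,\left(-8\right) 3 \cdot 7 \right)} = - \frac{31655447357}{1882961720} + \sqrt{\left(\frac{169}{3}\right)^{2} + \left(\left(-8\right) 3 \cdot 7\right)^{2}} = - \frac{31655447357}{1882961720} + \sqrt{\frac{28561}{9} + \left(\left(-24\right) 7\right)^{2}} = - \frac{31655447357}{1882961720} + \sqrt{\frac{28561}{9} + \left(-168\right)^{2}} = - \frac{31655447357}{1882961720} + \sqrt{\frac{28561}{9} + 28224} = - \frac{31655447357}{1882961720} + \sqrt{\frac{282577}{9}} = - \frac{31655447357}{1882961720} + \frac{\sqrt{282577}}{3}$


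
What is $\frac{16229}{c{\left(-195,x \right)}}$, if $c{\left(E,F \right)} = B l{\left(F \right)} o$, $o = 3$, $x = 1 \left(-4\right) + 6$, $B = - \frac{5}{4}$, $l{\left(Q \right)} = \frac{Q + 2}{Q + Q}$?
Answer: $- \frac{64916}{15} \approx -4327.7$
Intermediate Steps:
$l{\left(Q \right)} = \frac{2 + Q}{2 Q}$
$B = - \frac{5}{4}$ ($B = \left(-5\right) \frac{1}{4} = - \frac{5}{4} \approx -1.25$)
$x = 2$ ($x = -4 + 6 = 2$)
$c{\left(E,F \right)} = - \frac{15 \left(2 + F\right)}{8 F}$ ($c{\left(E,F \right)} = - \frac{5 \frac{2 + F}{2 F}}{4} \cdot 3 = - \frac{5 \left(2 + F\right)}{8 F} 3 = - \frac{15 \left(2 + F\right)}{8 F}$)
$\frac{16229}{c{\left(-195,x \right)}} = \frac{16229}{\frac{15}{8} \cdot \frac{1}{2} \left(-2 - 2\right)} = \frac{16229}{\frac{15}{8} \cdot \frac{1}{2} \left(-4\right)} = \frac{16229}{- \frac{15}{4}} = 16229 \left(- \frac{4}{15}\right) = - \frac{64916}{15}$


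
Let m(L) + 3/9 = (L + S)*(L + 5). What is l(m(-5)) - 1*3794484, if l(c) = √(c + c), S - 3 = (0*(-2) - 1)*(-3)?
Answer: -3794484 + I*√6/3 ≈ -3.7945e+6 + 0.8165*I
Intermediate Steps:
S = 6 (S = 3 + (0*(-2) - 1)*(-3) = 3 + (0 - 1)*(-3) = 3 - 1*(-3) = 3 + 3 = 6)
m(L) = -⅓ + (5 + L)*(6 + L) (m(L) = -⅓ + (L + 6)*(L + 5) = -⅓ + (6 + L)*(5 + L) = -⅓ + (5 + L)*(6 + L))
l(c) = √2*√c (l(c) = √(2*c) = √2*√c)
l(m(-5)) - 1*3794484 = √2*√(89/3 + (-5)² + 11*(-5)) - 1*3794484 = √2*√(89/3 + 25 - 55) - 3794484 = √2*√(-⅓) - 3794484 = √2*(I*√3/3) - 3794484 = I*√6/3 - 3794484 = -3794484 + I*√6/3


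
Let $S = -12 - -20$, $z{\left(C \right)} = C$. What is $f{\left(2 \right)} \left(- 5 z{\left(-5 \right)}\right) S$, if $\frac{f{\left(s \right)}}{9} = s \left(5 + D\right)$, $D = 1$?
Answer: $21600$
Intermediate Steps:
$f{\left(s \right)} = 54 s$ ($f{\left(s \right)} = 9 s \left(5 + 1\right) = 9 s 6 = 9 \cdot 6 s = 54 s$)
$S = 8$ ($S = -12 + 20 = 8$)
$f{\left(2 \right)} \left(- 5 z{\left(-5 \right)}\right) S = 54 \cdot 2 \left(\left(-5\right) \left(-5\right)\right) 8 = 108 \cdot 25 \cdot 8 = 2700 \cdot 8 = 21600$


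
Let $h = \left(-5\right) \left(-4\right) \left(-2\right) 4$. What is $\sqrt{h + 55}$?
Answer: $i \sqrt{105} \approx 10.247 i$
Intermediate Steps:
$h = -160$ ($h = 20 \left(-2\right) 4 = \left(-40\right) 4 = -160$)
$\sqrt{h + 55} = \sqrt{-160 + 55} = \sqrt{-105} = i \sqrt{105}$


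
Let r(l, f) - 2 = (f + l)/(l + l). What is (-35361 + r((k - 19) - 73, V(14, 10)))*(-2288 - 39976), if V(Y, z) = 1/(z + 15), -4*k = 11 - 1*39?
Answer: 3175582264632/2125 ≈ 1.4944e+9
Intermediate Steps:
k = 7 (k = -(11 - 1*39)/4 = -(11 - 39)/4 = -¼*(-28) = 7)
V(Y, z) = 1/(15 + z)
r(l, f) = 2 + (f + l)/(2*l) (r(l, f) = 2 + (f + l)/(l + l) = 2 + (f + l)/((2*l)) = 2 + (f + l)*(1/(2*l)) = 2 + (f + l)/(2*l))
(-35361 + r((k - 19) - 73, V(14, 10)))*(-2288 - 39976) = (-35361 + (1/(15 + 10) + 5*((7 - 19) - 73))/(2*((7 - 19) - 73)))*(-2288 - 39976) = (-35361 + (1/25 + 5*(-12 - 73))/(2*(-12 - 73)))*(-42264) = (-35361 + (½)*(1/25 + 5*(-85))/(-85))*(-42264) = (-35361 + (½)*(-1/85)*(1/25 - 425))*(-42264) = (-35361 + (½)*(-1/85)*(-10624/25))*(-42264) = (-35361 + 5312/2125)*(-42264) = -75136813/2125*(-42264) = 3175582264632/2125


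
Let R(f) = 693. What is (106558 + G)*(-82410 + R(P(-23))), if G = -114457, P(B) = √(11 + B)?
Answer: 645482583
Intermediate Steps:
(106558 + G)*(-82410 + R(P(-23))) = (106558 - 114457)*(-82410 + 693) = -7899*(-81717) = 645482583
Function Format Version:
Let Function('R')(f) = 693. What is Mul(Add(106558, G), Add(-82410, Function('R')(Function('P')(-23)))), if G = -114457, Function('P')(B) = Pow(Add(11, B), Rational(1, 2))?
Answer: 645482583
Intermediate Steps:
Mul(Add(106558, G), Add(-82410, Function('R')(Function('P')(-23)))) = Mul(Add(106558, -114457), Add(-82410, 693)) = Mul(-7899, -81717) = 645482583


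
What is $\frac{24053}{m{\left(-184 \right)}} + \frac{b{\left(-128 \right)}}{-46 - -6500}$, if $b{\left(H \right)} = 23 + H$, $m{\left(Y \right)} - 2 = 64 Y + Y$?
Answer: $- \frac{5589059}{2756319} \approx -2.0277$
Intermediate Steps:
$m{\left(Y \right)} = 2 + 65 Y$ ($m{\left(Y \right)} = 2 + \left(64 Y + Y\right) = 2 + 65 Y$)
$\frac{24053}{m{\left(-184 \right)}} + \frac{b{\left(-128 \right)}}{-46 - -6500} = \frac{24053}{2 + 65 \left(-184\right)} + \frac{23 - 128}{-46 - -6500} = \frac{24053}{2 - 11960} - \frac{105}{-46 + 6500} = \frac{24053}{-11958} - \frac{105}{6454} = 24053 \left(- \frac{1}{11958}\right) - \frac{15}{922} = - \frac{24053}{11958} - \frac{15}{922} = - \frac{5589059}{2756319}$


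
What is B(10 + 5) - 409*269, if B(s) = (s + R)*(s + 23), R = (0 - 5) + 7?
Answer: -109375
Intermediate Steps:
R = 2 (R = -5 + 7 = 2)
B(s) = (2 + s)*(23 + s) (B(s) = (s + 2)*(s + 23) = (2 + s)*(23 + s))
B(10 + 5) - 409*269 = (46 + (10 + 5)**2 + 25*(10 + 5)) - 409*269 = (46 + 15**2 + 25*15) - 110021 = (46 + 225 + 375) - 110021 = 646 - 110021 = -109375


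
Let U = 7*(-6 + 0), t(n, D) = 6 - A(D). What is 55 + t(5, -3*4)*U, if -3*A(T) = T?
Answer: -29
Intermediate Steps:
A(T) = -T/3
t(n, D) = 6 + D/3 (t(n, D) = 6 - (-1)*D/3 = 6 + D/3)
U = -42 (U = 7*(-6) = -42)
55 + t(5, -3*4)*U = 55 + (6 + (-3*4)/3)*(-42) = 55 + (6 + (⅓)*(-12))*(-42) = 55 + (6 - 4)*(-42) = 55 + 2*(-42) = 55 - 84 = -29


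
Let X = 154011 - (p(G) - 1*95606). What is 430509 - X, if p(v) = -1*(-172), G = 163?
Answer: 181064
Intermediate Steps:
p(v) = 172
X = 249445 (X = 154011 - (172 - 1*95606) = 154011 - (172 - 95606) = 154011 - 1*(-95434) = 154011 + 95434 = 249445)
430509 - X = 430509 - 1*249445 = 430509 - 249445 = 181064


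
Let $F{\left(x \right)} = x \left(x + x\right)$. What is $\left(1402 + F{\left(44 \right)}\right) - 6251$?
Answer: $-977$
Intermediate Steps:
$F{\left(x \right)} = 2 x^{2}$ ($F{\left(x \right)} = x 2 x = 2 x^{2}$)
$\left(1402 + F{\left(44 \right)}\right) - 6251 = \left(1402 + 2 \cdot 44^{2}\right) - 6251 = \left(1402 + 2 \cdot 1936\right) - 6251 = \left(1402 + 3872\right) - 6251 = 5274 - 6251 = -977$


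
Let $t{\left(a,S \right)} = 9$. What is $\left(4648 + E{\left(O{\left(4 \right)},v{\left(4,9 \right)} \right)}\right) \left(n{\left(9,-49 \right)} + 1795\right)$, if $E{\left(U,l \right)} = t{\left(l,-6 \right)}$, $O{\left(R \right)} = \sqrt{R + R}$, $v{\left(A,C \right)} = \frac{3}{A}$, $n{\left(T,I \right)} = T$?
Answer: $8401228$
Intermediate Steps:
$O{\left(R \right)} = \sqrt{2} \sqrt{R}$ ($O{\left(R \right)} = \sqrt{2 R} = \sqrt{2} \sqrt{R}$)
$E{\left(U,l \right)} = 9$
$\left(4648 + E{\left(O{\left(4 \right)},v{\left(4,9 \right)} \right)}\right) \left(n{\left(9,-49 \right)} + 1795\right) = \left(4648 + 9\right) \left(9 + 1795\right) = 4657 \cdot 1804 = 8401228$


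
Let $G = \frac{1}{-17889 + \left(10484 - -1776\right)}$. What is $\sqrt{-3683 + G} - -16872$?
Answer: $16872 + \frac{6 i \sqrt{3241617262}}{5629} \approx 16872.0 + 60.688 i$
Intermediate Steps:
$G = - \frac{1}{5629}$ ($G = \frac{1}{-17889 + \left(10484 + 1776\right)} = \frac{1}{-17889 + 12260} = \frac{1}{-5629} = - \frac{1}{5629} \approx -0.00017765$)
$\sqrt{-3683 + G} - -16872 = \sqrt{-3683 - \frac{1}{5629}} - -16872 = \sqrt{- \frac{20731608}{5629}} + 16872 = \frac{6 i \sqrt{3241617262}}{5629} + 16872 = 16872 + \frac{6 i \sqrt{3241617262}}{5629}$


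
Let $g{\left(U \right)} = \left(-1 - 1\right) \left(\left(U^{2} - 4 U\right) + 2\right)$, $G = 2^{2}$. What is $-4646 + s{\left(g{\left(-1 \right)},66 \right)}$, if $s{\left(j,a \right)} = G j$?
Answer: $-4702$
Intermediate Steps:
$G = 4$
$g{\left(U \right)} = -4 - 2 U^{2} + 8 U$ ($g{\left(U \right)} = \left(-1 - 1\right) \left(2 + U^{2} - 4 U\right) = - 2 \left(2 + U^{2} - 4 U\right) = -4 - 2 U^{2} + 8 U$)
$s{\left(j,a \right)} = 4 j$
$-4646 + s{\left(g{\left(-1 \right)},66 \right)} = -4646 + 4 \left(-4 - 2 \left(-1\right)^{2} + 8 \left(-1\right)\right) = -4646 + 4 \left(-4 - 2 - 8\right) = -4646 + 4 \left(-14\right) = -4646 - 56 = -4702$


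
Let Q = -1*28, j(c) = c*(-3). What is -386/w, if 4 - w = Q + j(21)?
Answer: -386/95 ≈ -4.0632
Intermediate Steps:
j(c) = -3*c
Q = -28
w = 95 (w = 4 - (-28 - 3*21) = 4 - (-28 - 63) = 4 - 1*(-91) = 4 + 91 = 95)
-386/w = -386/95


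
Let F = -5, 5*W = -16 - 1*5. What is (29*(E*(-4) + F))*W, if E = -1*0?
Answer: 609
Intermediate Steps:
E = 0
W = -21/5 (W = (-16 - 1*5)/5 = (-16 - 5)/5 = (1/5)*(-21) = -21/5 ≈ -4.2000)
(29*(E*(-4) + F))*W = (29*(0*(-4) - 5))*(-21/5) = (29*(0 - 5))*(-21/5) = (29*(-5))*(-21/5) = -145*(-21/5) = 609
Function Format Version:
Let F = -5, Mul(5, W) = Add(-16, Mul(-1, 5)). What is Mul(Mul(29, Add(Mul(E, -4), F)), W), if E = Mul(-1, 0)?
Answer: 609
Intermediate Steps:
E = 0
W = Rational(-21, 5) (W = Mul(Rational(1, 5), Add(-16, Mul(-1, 5))) = Mul(Rational(1, 5), Add(-16, -5)) = Mul(Rational(1, 5), -21) = Rational(-21, 5) ≈ -4.2000)
Mul(Mul(29, Add(Mul(E, -4), F)), W) = Mul(Mul(29, Add(Mul(0, -4), -5)), Rational(-21, 5)) = Mul(Mul(29, Add(0, -5)), Rational(-21, 5)) = Mul(Mul(29, -5), Rational(-21, 5)) = Mul(-145, Rational(-21, 5)) = 609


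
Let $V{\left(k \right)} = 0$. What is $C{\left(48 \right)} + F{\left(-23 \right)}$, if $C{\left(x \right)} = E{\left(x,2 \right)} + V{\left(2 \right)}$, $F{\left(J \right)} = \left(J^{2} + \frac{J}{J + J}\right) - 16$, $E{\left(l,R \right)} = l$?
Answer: $\frac{1123}{2} \approx 561.5$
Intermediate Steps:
$F{\left(J \right)} = - \frac{31}{2} + J^{2}$ ($F{\left(J \right)} = \left(J^{2} + \frac{J}{2 J}\right) - 16 = \left(J^{2} + \frac{1}{2 J} J\right) - 16 = \left(J^{2} + \frac{1}{2}\right) - 16 = \left(\frac{1}{2} + J^{2}\right) - 16 = - \frac{31}{2} + J^{2}$)
$C{\left(x \right)} = x$ ($C{\left(x \right)} = x + 0 = x$)
$C{\left(48 \right)} + F{\left(-23 \right)} = 48 - \left(\frac{31}{2} - \left(-23\right)^{2}\right) = 48 + \left(- \frac{31}{2} + 529\right) = 48 + \frac{1027}{2} = \frac{1123}{2}$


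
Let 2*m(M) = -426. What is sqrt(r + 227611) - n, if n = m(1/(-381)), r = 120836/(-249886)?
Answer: 213 + sqrt(3553171608951965)/124943 ≈ 690.09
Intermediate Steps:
r = -60418/124943 (r = 120836*(-1/249886) = -60418/124943 ≈ -0.48356)
m(M) = -213 (m(M) = (1/2)*(-426) = -213)
n = -213
sqrt(r + 227611) - n = sqrt(-60418/124943 + 227611) - 1*(-213) = sqrt(28438340755/124943) + 213 = sqrt(3553171608951965)/124943 + 213 = 213 + sqrt(3553171608951965)/124943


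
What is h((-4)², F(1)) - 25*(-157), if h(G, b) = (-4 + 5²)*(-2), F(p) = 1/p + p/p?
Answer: 3883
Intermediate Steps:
F(p) = 1 + 1/p (F(p) = 1/p + 1 = 1 + 1/p)
h(G, b) = -42 (h(G, b) = (-4 + 25)*(-2) = 21*(-2) = -42)
h((-4)², F(1)) - 25*(-157) = -42 - 25*(-157) = -42 + 3925 = 3883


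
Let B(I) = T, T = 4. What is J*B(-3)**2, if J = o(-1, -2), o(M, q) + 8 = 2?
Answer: -96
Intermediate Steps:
o(M, q) = -6 (o(M, q) = -8 + 2 = -6)
B(I) = 4
J = -6
J*B(-3)**2 = -6*4**2 = -6*16 = -96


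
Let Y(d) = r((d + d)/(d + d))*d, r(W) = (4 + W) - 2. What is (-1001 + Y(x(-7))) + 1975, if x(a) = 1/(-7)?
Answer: 6815/7 ≈ 973.57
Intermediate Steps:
r(W) = 2 + W
x(a) = -⅐
Y(d) = 3*d (Y(d) = (2 + (d + d)/(d + d))*d = (2 + (2*d)/((2*d)))*d = (2 + (2*d)*(1/(2*d)))*d = (2 + 1)*d = 3*d)
(-1001 + Y(x(-7))) + 1975 = (-1001 + 3*(-⅐)) + 1975 = (-1001 - 3/7) + 1975 = -7010/7 + 1975 = 6815/7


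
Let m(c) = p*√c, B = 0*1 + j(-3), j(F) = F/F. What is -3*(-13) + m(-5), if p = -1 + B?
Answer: 39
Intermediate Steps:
j(F) = 1
B = 1 (B = 0*1 + 1 = 0 + 1 = 1)
p = 0 (p = -1 + 1 = 0)
m(c) = 0 (m(c) = 0*√c = 0)
-3*(-13) + m(-5) = -3*(-13) + 0 = 39 + 0 = 39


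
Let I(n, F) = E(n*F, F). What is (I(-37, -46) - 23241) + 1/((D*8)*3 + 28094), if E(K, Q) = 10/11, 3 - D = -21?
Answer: -7329227459/315370 ≈ -23240.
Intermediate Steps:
D = 24 (D = 3 - 1*(-21) = 3 + 21 = 24)
E(K, Q) = 10/11 (E(K, Q) = 10*(1/11) = 10/11)
I(n, F) = 10/11
(I(-37, -46) - 23241) + 1/((D*8)*3 + 28094) = (10/11 - 23241) + 1/((24*8)*3 + 28094) = -255641/11 + 1/(192*3 + 28094) = -255641/11 + 1/(576 + 28094) = -255641/11 + 1/28670 = -7329227459/315370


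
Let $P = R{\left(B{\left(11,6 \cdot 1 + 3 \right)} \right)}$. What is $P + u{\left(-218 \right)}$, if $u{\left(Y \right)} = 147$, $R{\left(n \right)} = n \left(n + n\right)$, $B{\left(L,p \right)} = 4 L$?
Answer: $4019$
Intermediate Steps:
$R{\left(n \right)} = 2 n^{2}$ ($R{\left(n \right)} = n 2 n = 2 n^{2}$)
$P = 3872$ ($P = 2 \left(4 \cdot 11\right)^{2} = 2 \cdot 44^{2} = 2 \cdot 1936 = 3872$)
$P + u{\left(-218 \right)} = 3872 + 147 = 4019$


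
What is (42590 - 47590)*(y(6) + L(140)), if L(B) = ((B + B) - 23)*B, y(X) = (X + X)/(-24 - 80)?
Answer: -2338692500/13 ≈ -1.7990e+8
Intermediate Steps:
y(X) = -X/52 (y(X) = (2*X)/(-104) = (2*X)*(-1/104) = -X/52)
L(B) = B*(-23 + 2*B) (L(B) = (2*B - 23)*B = (-23 + 2*B)*B = B*(-23 + 2*B))
(42590 - 47590)*(y(6) + L(140)) = (42590 - 47590)*(-1/52*6 + 140*(-23 + 2*140)) = -5000*(-3/26 + 140*(-23 + 280)) = -5000*(-3/26 + 140*257) = -5000*(-3/26 + 35980) = -5000*935477/26 = -2338692500/13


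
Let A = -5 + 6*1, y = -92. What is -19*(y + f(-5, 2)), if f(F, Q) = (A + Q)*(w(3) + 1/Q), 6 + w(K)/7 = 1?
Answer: 7429/2 ≈ 3714.5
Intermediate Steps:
w(K) = -35 (w(K) = -42 + 7*1 = -42 + 7 = -35)
A = 1 (A = -5 + 6 = 1)
f(F, Q) = (1 + Q)*(-35 + 1/Q)
-19*(y + f(-5, 2)) = -19*(-92 + (-34 + 1/2 - 35*2)) = -19*(-92 + (-34 + ½ - 70)) = -19*(-92 - 207/2) = -19*(-391/2) = 7429/2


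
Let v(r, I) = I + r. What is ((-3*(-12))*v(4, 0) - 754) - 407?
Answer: -1017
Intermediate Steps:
((-3*(-12))*v(4, 0) - 754) - 407 = ((-3*(-12))*(0 + 4) - 754) - 407 = (36*4 - 754) - 407 = (144 - 754) - 407 = -610 - 407 = -1017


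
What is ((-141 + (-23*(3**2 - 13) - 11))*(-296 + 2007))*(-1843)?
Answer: 189202380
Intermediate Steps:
((-141 + (-23*(3**2 - 13) - 11))*(-296 + 2007))*(-1843) = ((-141 + (-23*(9 - 13) - 11))*1711)*(-1843) = ((-141 + (-23*(-4) - 11))*1711)*(-1843) = ((-141 + (92 - 11))*1711)*(-1843) = ((-141 + 81)*1711)*(-1843) = -60*1711*(-1843) = -102660*(-1843) = 189202380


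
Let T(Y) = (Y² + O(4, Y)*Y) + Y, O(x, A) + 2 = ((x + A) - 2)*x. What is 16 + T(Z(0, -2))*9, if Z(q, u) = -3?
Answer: 232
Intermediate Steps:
O(x, A) = -2 + x*(-2 + A + x) (O(x, A) = -2 + ((x + A) - 2)*x = -2 + ((A + x) - 2)*x = -2 + (-2 + A + x)*x = -2 + x*(-2 + A + x))
T(Y) = Y + Y² + Y*(6 + 4*Y) (T(Y) = (Y² + (-2 + 4² - 2*4 + Y*4)*Y) + Y = (Y² + (-2 + 16 - 8 + 4*Y)*Y) + Y = (Y² + (6 + 4*Y)*Y) + Y = (Y² + Y*(6 + 4*Y)) + Y = Y + Y² + Y*(6 + 4*Y))
16 + T(Z(0, -2))*9 = 16 - 3*(7 + 5*(-3))*9 = 16 - 3*(7 - 15)*9 = 16 - 3*(-8)*9 = 16 + 24*9 = 16 + 216 = 232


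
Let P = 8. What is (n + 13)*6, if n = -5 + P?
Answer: 96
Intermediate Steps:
n = 3 (n = -5 + 8 = 3)
(n + 13)*6 = (3 + 13)*6 = 16*6 = 96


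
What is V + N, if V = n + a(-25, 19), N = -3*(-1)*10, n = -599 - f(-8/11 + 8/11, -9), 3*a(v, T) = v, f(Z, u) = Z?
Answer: -1732/3 ≈ -577.33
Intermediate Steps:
a(v, T) = v/3
n = -599 (n = -599 - (-8/11 + 8/11) = -599 - 1*0 = -599 + 0 = -599)
N = 30 (N = 3*10 = 30)
V = -1822/3 (V = -599 + (1/3)*(-25) = -599 - 25/3 = -1822/3 ≈ -607.33)
V + N = -1822/3 + 30 = -1732/3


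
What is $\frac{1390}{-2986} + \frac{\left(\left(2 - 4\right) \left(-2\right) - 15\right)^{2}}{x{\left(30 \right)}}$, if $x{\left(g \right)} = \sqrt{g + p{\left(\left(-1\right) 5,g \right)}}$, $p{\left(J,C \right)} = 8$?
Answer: $- \frac{695}{1493} + \frac{121 \sqrt{38}}{38} \approx 19.163$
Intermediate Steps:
$x{\left(g \right)} = \sqrt{8 + g}$ ($x{\left(g \right)} = \sqrt{g + 8} = \sqrt{8 + g}$)
$\frac{1390}{-2986} + \frac{\left(\left(2 - 4\right) \left(-2\right) - 15\right)^{2}}{x{\left(30 \right)}} = \frac{1390}{-2986} + \frac{\left(\left(2 - 4\right) \left(-2\right) - 15\right)^{2}}{\sqrt{8 + 30}} = 1390 \left(- \frac{1}{2986}\right) + \frac{\left(\left(-2\right) \left(-2\right) - 15\right)^{2}}{\sqrt{38}} = - \frac{695}{1493} + \left(4 - 15\right)^{2} \frac{\sqrt{38}}{38} = - \frac{695}{1493} + \left(-11\right)^{2} \frac{\sqrt{38}}{38} = - \frac{695}{1493} + 121 \frac{\sqrt{38}}{38} = - \frac{695}{1493} + \frac{121 \sqrt{38}}{38}$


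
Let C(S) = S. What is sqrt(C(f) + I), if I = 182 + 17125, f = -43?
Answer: 4*sqrt(1079) ≈ 131.39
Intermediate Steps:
I = 17307
sqrt(C(f) + I) = sqrt(-43 + 17307) = sqrt(17264) = 4*sqrt(1079)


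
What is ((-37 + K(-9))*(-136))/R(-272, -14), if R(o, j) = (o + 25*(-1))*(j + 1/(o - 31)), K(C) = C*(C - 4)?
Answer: -1098880/420057 ≈ -2.6160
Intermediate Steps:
K(C) = C*(-4 + C)
R(o, j) = (-25 + o)*(j + 1/(-31 + o)) (R(o, j) = (o - 25)*(j + 1/(-31 + o)) = (-25 + o)*(j + 1/(-31 + o)))
((-37 + K(-9))*(-136))/R(-272, -14) = ((-37 - 9*(-4 - 9))*(-136))/(((-25 - 272 + 775*(-14) - 14*(-272)**2 - 56*(-14)*(-272))/(-31 - 272))) = ((-37 - 9*(-13))*(-136))/(((-25 - 272 - 10850 - 14*73984 - 213248)/(-303))) = ((-37 + 117)*(-136))/((-(-25 - 272 - 10850 - 1035776 - 213248)/303)) = (80*(-136))/((-1/303*(-1260171))) = -10880/420057/101 = -10880*101/420057 = -1098880/420057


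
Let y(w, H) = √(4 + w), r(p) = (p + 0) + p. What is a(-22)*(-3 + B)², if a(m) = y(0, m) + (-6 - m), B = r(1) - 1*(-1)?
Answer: 0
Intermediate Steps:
r(p) = 2*p (r(p) = p + p = 2*p)
B = 3 (B = 2*1 - 1*(-1) = 2 + 1 = 3)
a(m) = -4 - m (a(m) = √(4 + 0) + (-6 - m) = √4 + (-6 - m) = 2 + (-6 - m) = -4 - m)
a(-22)*(-3 + B)² = (-4 - 1*(-22))*(-3 + 3)² = (-4 + 22)*0² = 18*0 = 0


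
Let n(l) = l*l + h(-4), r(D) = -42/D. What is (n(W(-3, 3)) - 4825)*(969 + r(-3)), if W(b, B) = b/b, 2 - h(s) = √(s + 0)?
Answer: -4740026 - 1966*I ≈ -4.74e+6 - 1966.0*I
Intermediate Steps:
h(s) = 2 - √s (h(s) = 2 - √(s + 0) = 2 - √s)
W(b, B) = 1
n(l) = 2 + l² - 2*I (n(l) = l*l + (2 - √(-4)) = l² + (2 - 2*I) = 2 + l² - 2*I)
(n(W(-3, 3)) - 4825)*(969 + r(-3)) = ((2 + 1² - 2*I) - 4825)*(969 - 42/(-3)) = ((2 + 1 - 2*I) - 4825)*(969 - 42*(-⅓)) = ((3 - 2*I) - 4825)*(969 + 14) = (-4822 - 2*I)*983 = -4740026 - 1966*I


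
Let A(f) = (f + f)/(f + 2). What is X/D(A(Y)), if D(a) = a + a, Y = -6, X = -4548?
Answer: -758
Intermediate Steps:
A(f) = 2*f/(2 + f) (A(f) = (2*f)/(2 + f) = 2*f/(2 + f))
D(a) = 2*a
X/D(A(Y)) = -4548/(2*(2*(-6)/(2 - 6))) = -4548/(2*(2*(-6)/(-4))) = -4548/(2*(2*(-6)*(-1/4))) = -4548/(2*3) = -4548/6 = -4548*1/6 = -758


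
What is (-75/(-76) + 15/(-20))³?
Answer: 729/54872 ≈ 0.013285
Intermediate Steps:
(-75/(-76) + 15/(-20))³ = (-75*(-1/76) + 15*(-1/20))³ = (75/76 - ¾)³ = (9/38)³ = 729/54872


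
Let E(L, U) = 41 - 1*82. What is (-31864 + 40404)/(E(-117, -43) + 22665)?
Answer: 305/808 ≈ 0.37748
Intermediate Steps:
E(L, U) = -41 (E(L, U) = 41 - 82 = -41)
(-31864 + 40404)/(E(-117, -43) + 22665) = (-31864 + 40404)/(-41 + 22665) = 8540/22624 = 8540*(1/22624) = 305/808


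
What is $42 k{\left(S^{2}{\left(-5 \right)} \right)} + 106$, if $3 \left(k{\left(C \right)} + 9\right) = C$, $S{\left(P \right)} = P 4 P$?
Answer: $139728$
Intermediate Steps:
$S{\left(P \right)} = 4 P^{2}$ ($S{\left(P \right)} = 4 P P = 4 P^{2}$)
$k{\left(C \right)} = -9 + \frac{C}{3}$
$42 k{\left(S^{2}{\left(-5 \right)} \right)} + 106 = 42 \left(-9 + \frac{\left(4 \left(-5\right)^{2}\right)^{2}}{3}\right) + 106 = 42 \left(-9 + \frac{\left(4 \cdot 25\right)^{2}}{3}\right) + 106 = 42 \left(-9 + \frac{100^{2}}{3}\right) + 106 = 42 \left(-9 + \frac{1}{3} \cdot 10000\right) + 106 = 42 \left(-9 + \frac{10000}{3}\right) + 106 = 42 \cdot \frac{9973}{3} + 106 = 139622 + 106 = 139728$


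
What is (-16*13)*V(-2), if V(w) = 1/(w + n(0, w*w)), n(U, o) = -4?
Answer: 104/3 ≈ 34.667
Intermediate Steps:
V(w) = 1/(-4 + w) (V(w) = 1/(w - 4) = 1/(-4 + w))
(-16*13)*V(-2) = (-16*13)/(-4 - 2) = -208/(-6) = -208*(-1/6) = 104/3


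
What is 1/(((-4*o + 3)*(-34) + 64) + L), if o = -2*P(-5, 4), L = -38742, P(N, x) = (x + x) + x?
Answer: -1/42044 ≈ -2.3785e-5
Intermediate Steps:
P(N, x) = 3*x (P(N, x) = 2*x + x = 3*x)
o = -24 (o = -6*4 = -2*12 = -24)
1/(((-4*o + 3)*(-34) + 64) + L) = 1/(((-4*(-24) + 3)*(-34) + 64) - 38742) = 1/(((96 + 3)*(-34) + 64) - 38742) = 1/((99*(-34) + 64) - 38742) = 1/((-3366 + 64) - 38742) = 1/(-3302 - 38742) = 1/(-42044) = -1/42044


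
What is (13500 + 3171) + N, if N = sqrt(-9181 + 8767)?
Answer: 16671 + 3*I*sqrt(46) ≈ 16671.0 + 20.347*I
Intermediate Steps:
N = 3*I*sqrt(46) (N = sqrt(-414) = 3*I*sqrt(46) ≈ 20.347*I)
(13500 + 3171) + N = (13500 + 3171) + 3*I*sqrt(46) = 16671 + 3*I*sqrt(46)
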